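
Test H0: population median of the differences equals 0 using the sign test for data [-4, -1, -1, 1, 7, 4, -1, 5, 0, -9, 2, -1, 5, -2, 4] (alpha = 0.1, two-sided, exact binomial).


Step 1: Discard zero differences. Original n = 15; n_eff = number of nonzero differences = 14.
Nonzero differences (with sign): -4, -1, -1, +1, +7, +4, -1, +5, -9, +2, -1, +5, -2, +4
Step 2: Count signs: positive = 7, negative = 7.
Step 3: Under H0: P(positive) = 0.5, so the number of positives S ~ Bin(14, 0.5).
Step 4: Two-sided exact p-value = sum of Bin(14,0.5) probabilities at or below the observed probability = 1.000000.
Step 5: alpha = 0.1. fail to reject H0.

n_eff = 14, pos = 7, neg = 7, p = 1.000000, fail to reject H0.


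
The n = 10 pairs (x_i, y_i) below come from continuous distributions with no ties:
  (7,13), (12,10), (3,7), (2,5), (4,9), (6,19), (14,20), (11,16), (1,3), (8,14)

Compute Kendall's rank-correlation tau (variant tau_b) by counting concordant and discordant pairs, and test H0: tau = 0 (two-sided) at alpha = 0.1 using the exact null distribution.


Step 1: Enumerate the 45 unordered pairs (i,j) with i<j and classify each by sign(x_j-x_i) * sign(y_j-y_i).
  (1,2):dx=+5,dy=-3->D; (1,3):dx=-4,dy=-6->C; (1,4):dx=-5,dy=-8->C; (1,5):dx=-3,dy=-4->C
  (1,6):dx=-1,dy=+6->D; (1,7):dx=+7,dy=+7->C; (1,8):dx=+4,dy=+3->C; (1,9):dx=-6,dy=-10->C
  (1,10):dx=+1,dy=+1->C; (2,3):dx=-9,dy=-3->C; (2,4):dx=-10,dy=-5->C; (2,5):dx=-8,dy=-1->C
  (2,6):dx=-6,dy=+9->D; (2,7):dx=+2,dy=+10->C; (2,8):dx=-1,dy=+6->D; (2,9):dx=-11,dy=-7->C
  (2,10):dx=-4,dy=+4->D; (3,4):dx=-1,dy=-2->C; (3,5):dx=+1,dy=+2->C; (3,6):dx=+3,dy=+12->C
  (3,7):dx=+11,dy=+13->C; (3,8):dx=+8,dy=+9->C; (3,9):dx=-2,dy=-4->C; (3,10):dx=+5,dy=+7->C
  (4,5):dx=+2,dy=+4->C; (4,6):dx=+4,dy=+14->C; (4,7):dx=+12,dy=+15->C; (4,8):dx=+9,dy=+11->C
  (4,9):dx=-1,dy=-2->C; (4,10):dx=+6,dy=+9->C; (5,6):dx=+2,dy=+10->C; (5,7):dx=+10,dy=+11->C
  (5,8):dx=+7,dy=+7->C; (5,9):dx=-3,dy=-6->C; (5,10):dx=+4,dy=+5->C; (6,7):dx=+8,dy=+1->C
  (6,8):dx=+5,dy=-3->D; (6,9):dx=-5,dy=-16->C; (6,10):dx=+2,dy=-5->D; (7,8):dx=-3,dy=-4->C
  (7,9):dx=-13,dy=-17->C; (7,10):dx=-6,dy=-6->C; (8,9):dx=-10,dy=-13->C; (8,10):dx=-3,dy=-2->C
  (9,10):dx=+7,dy=+11->C
Step 2: C = 38, D = 7, total pairs = 45.
Step 3: tau = (C - D)/(n(n-1)/2) = (38 - 7)/45 = 0.688889.
Step 4: Exact two-sided p-value (enumerate n! = 3628800 permutations of y under H0): p = 0.004687.
Step 5: alpha = 0.1. reject H0.

tau_b = 0.6889 (C=38, D=7), p = 0.004687, reject H0.


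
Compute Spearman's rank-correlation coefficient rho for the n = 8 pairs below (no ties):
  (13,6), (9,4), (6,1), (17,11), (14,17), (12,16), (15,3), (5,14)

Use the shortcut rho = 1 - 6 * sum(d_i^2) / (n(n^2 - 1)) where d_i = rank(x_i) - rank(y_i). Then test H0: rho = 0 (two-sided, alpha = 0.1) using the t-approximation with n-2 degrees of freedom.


Step 1: Rank x and y separately (midranks; no ties here).
rank(x): 13->5, 9->3, 6->2, 17->8, 14->6, 12->4, 15->7, 5->1
rank(y): 6->4, 4->3, 1->1, 11->5, 17->8, 16->7, 3->2, 14->6
Step 2: d_i = R_x(i) - R_y(i); compute d_i^2.
  (5-4)^2=1, (3-3)^2=0, (2-1)^2=1, (8-5)^2=9, (6-8)^2=4, (4-7)^2=9, (7-2)^2=25, (1-6)^2=25
sum(d^2) = 74.
Step 3: rho = 1 - 6*74 / (8*(8^2 - 1)) = 1 - 444/504 = 0.119048.
Step 4: Under H0, t = rho * sqrt((n-2)/(1-rho^2)) = 0.2937 ~ t(6).
Step 5: Two-sided p-value from the t-distribution with 6 df = 0.778886.
Step 6: alpha = 0.1. fail to reject H0.

rho = 0.1190, p = 0.778886, fail to reject H0 at alpha = 0.1.


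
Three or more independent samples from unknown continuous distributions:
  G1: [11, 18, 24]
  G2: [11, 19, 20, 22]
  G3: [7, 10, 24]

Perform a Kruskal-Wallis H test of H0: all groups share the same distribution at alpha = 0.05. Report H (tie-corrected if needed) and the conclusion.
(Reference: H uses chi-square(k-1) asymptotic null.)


Step 1: Combine all N = 10 observations and assign midranks.
sorted (value, group, rank): (7,G3,1), (10,G3,2), (11,G1,3.5), (11,G2,3.5), (18,G1,5), (19,G2,6), (20,G2,7), (22,G2,8), (24,G1,9.5), (24,G3,9.5)
Step 2: Sum ranks within each group.
R_1 = 18 (n_1 = 3)
R_2 = 24.5 (n_2 = 4)
R_3 = 12.5 (n_3 = 3)
Step 3: H = 12/(N(N+1)) * sum(R_i^2/n_i) - 3(N+1)
     = 12/(10*11) * (18^2/3 + 24.5^2/4 + 12.5^2/3) - 3*11
     = 0.109091 * 310.146 - 33
     = 0.834091.
Step 4: Ties present; correction factor C = 1 - 12/(10^3 - 10) = 0.987879. Corrected H = 0.834091 / 0.987879 = 0.844325.
Step 5: Under H0, H ~ chi^2(2); p-value = 0.655627.
Step 6: alpha = 0.05. fail to reject H0.

H = 0.8443, df = 2, p = 0.655627, fail to reject H0.


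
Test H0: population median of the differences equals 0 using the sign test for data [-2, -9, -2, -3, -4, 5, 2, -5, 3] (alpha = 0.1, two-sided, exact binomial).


Step 1: Discard zero differences. Original n = 9; n_eff = number of nonzero differences = 9.
Nonzero differences (with sign): -2, -9, -2, -3, -4, +5, +2, -5, +3
Step 2: Count signs: positive = 3, negative = 6.
Step 3: Under H0: P(positive) = 0.5, so the number of positives S ~ Bin(9, 0.5).
Step 4: Two-sided exact p-value = sum of Bin(9,0.5) probabilities at or below the observed probability = 0.507812.
Step 5: alpha = 0.1. fail to reject H0.

n_eff = 9, pos = 3, neg = 6, p = 0.507812, fail to reject H0.


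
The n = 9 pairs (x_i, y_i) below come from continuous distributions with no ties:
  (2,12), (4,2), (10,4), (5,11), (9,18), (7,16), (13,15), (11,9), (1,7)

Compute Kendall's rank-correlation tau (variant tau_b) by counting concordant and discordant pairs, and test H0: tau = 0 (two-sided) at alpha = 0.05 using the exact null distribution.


Step 1: Enumerate the 36 unordered pairs (i,j) with i<j and classify each by sign(x_j-x_i) * sign(y_j-y_i).
  (1,2):dx=+2,dy=-10->D; (1,3):dx=+8,dy=-8->D; (1,4):dx=+3,dy=-1->D; (1,5):dx=+7,dy=+6->C
  (1,6):dx=+5,dy=+4->C; (1,7):dx=+11,dy=+3->C; (1,8):dx=+9,dy=-3->D; (1,9):dx=-1,dy=-5->C
  (2,3):dx=+6,dy=+2->C; (2,4):dx=+1,dy=+9->C; (2,5):dx=+5,dy=+16->C; (2,6):dx=+3,dy=+14->C
  (2,7):dx=+9,dy=+13->C; (2,8):dx=+7,dy=+7->C; (2,9):dx=-3,dy=+5->D; (3,4):dx=-5,dy=+7->D
  (3,5):dx=-1,dy=+14->D; (3,6):dx=-3,dy=+12->D; (3,7):dx=+3,dy=+11->C; (3,8):dx=+1,dy=+5->C
  (3,9):dx=-9,dy=+3->D; (4,5):dx=+4,dy=+7->C; (4,6):dx=+2,dy=+5->C; (4,7):dx=+8,dy=+4->C
  (4,8):dx=+6,dy=-2->D; (4,9):dx=-4,dy=-4->C; (5,6):dx=-2,dy=-2->C; (5,7):dx=+4,dy=-3->D
  (5,8):dx=+2,dy=-9->D; (5,9):dx=-8,dy=-11->C; (6,7):dx=+6,dy=-1->D; (6,8):dx=+4,dy=-7->D
  (6,9):dx=-6,dy=-9->C; (7,8):dx=-2,dy=-6->C; (7,9):dx=-12,dy=-8->C; (8,9):dx=-10,dy=-2->C
Step 2: C = 22, D = 14, total pairs = 36.
Step 3: tau = (C - D)/(n(n-1)/2) = (22 - 14)/36 = 0.222222.
Step 4: Exact two-sided p-value (enumerate n! = 362880 permutations of y under H0): p = 0.476709.
Step 5: alpha = 0.05. fail to reject H0.

tau_b = 0.2222 (C=22, D=14), p = 0.476709, fail to reject H0.


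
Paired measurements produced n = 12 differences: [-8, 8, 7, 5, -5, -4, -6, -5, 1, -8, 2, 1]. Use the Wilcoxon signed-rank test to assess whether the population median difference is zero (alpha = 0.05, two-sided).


Step 1: Drop any zero differences (none here) and take |d_i|.
|d| = [8, 8, 7, 5, 5, 4, 6, 5, 1, 8, 2, 1]
Step 2: Midrank |d_i| (ties get averaged ranks).
ranks: |8|->11, |8|->11, |7|->9, |5|->6, |5|->6, |4|->4, |6|->8, |5|->6, |1|->1.5, |8|->11, |2|->3, |1|->1.5
Step 3: Attach original signs; sum ranks with positive sign and with negative sign.
W+ = 11 + 9 + 6 + 1.5 + 3 + 1.5 = 32
W- = 11 + 6 + 4 + 8 + 6 + 11 = 46
(Check: W+ + W- = 78 should equal n(n+1)/2 = 78.)
Step 4: Test statistic W = min(W+, W-) = 32.
Step 5: Ties in |d|, so use the tie-corrected normal approximation.
        E[W] = n(n+1)/4 = 12*13/4 = 39.
        Tie groups: |d|=1 (t=2), |d|=5 (t=3), |d|=8 (t=3); sum(t^3 - t) = 54.
        Var[W] = n(n+1)(2n+1)/24 - sum(t^3-t)/48 = 3900/24 - 54/48 = 161.375.
        z = (W - E[W]) / sqrt(Var[W]) = (32 - 39) / 12.7033 = -0.5510.
        Two-sided p = 2*Phi(z) = 0.581609.
Step 6: alpha = 0.05. fail to reject H0.

W+ = 32, W- = 46, W = min = 32, p = 0.581609, fail to reject H0.


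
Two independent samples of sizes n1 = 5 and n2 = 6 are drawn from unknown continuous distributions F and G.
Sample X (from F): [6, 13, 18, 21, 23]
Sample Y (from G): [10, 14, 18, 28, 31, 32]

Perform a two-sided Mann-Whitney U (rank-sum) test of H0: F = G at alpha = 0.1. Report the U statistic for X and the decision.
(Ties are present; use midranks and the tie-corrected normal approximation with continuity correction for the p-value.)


Step 1: Combine and sort all 11 observations; assign midranks.
sorted (value, group): (6,X), (10,Y), (13,X), (14,Y), (18,X), (18,Y), (21,X), (23,X), (28,Y), (31,Y), (32,Y)
ranks: 6->1, 10->2, 13->3, 14->4, 18->5.5, 18->5.5, 21->7, 23->8, 28->9, 31->10, 32->11
Step 2: Rank sum for X: R1 = 1 + 3 + 5.5 + 7 + 8 = 24.5.
Step 3: U_X = R1 - n1(n1+1)/2 = 24.5 - 5*6/2 = 24.5 - 15 = 9.5.
       U_Y = n1*n2 - U_X = 30 - 9.5 = 20.5.
Step 4: Ties are present, so use the tie-corrected normal approximation (with continuity correction) for the p-value.
Step 5: p-value = 0.360216; compare to alpha = 0.1. fail to reject H0.

U_X = 9.5, p = 0.360216, fail to reject H0 at alpha = 0.1.


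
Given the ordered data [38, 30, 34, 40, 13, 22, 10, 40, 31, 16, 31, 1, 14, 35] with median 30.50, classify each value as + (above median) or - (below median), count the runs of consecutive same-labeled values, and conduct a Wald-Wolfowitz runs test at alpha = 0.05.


Step 1: Compute median = 30.50; label A = above, B = below.
Labels in order: ABAABBBAABABBA  (n_A = 7, n_B = 7)
Step 2: Count runs R = 9.
Step 3: Under H0 (random ordering), E[R] = 2*n_A*n_B/(n_A+n_B) + 1 = 2*7*7/14 + 1 = 8.0000.
        Var[R] = 2*n_A*n_B*(2*n_A*n_B - n_A - n_B) / ((n_A+n_B)^2 * (n_A+n_B-1)) = 8232/2548 = 3.2308.
        SD[R] = 1.7974.
Step 4: Continuity-corrected z = (R - 0.5 - E[R]) / SD[R] = (9 - 0.5 - 8.0000) / 1.7974 = 0.2782.
Step 5: Two-sided p-value via normal approximation = 2*(1 - Phi(|z|)) = 0.780879.
Step 6: alpha = 0.05. fail to reject H0.

R = 9, z = 0.2782, p = 0.780879, fail to reject H0.


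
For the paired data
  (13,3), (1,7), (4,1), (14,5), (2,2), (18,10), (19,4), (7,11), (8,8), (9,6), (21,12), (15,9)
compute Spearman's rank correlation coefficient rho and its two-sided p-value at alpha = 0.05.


Step 1: Rank x and y separately (midranks; no ties here).
rank(x): 13->7, 1->1, 4->3, 14->8, 2->2, 18->10, 19->11, 7->4, 8->5, 9->6, 21->12, 15->9
rank(y): 3->3, 7->7, 1->1, 5->5, 2->2, 10->10, 4->4, 11->11, 8->8, 6->6, 12->12, 9->9
Step 2: d_i = R_x(i) - R_y(i); compute d_i^2.
  (7-3)^2=16, (1-7)^2=36, (3-1)^2=4, (8-5)^2=9, (2-2)^2=0, (10-10)^2=0, (11-4)^2=49, (4-11)^2=49, (5-8)^2=9, (6-6)^2=0, (12-12)^2=0, (9-9)^2=0
sum(d^2) = 172.
Step 3: rho = 1 - 6*172 / (12*(12^2 - 1)) = 1 - 1032/1716 = 0.398601.
Step 4: Under H0, t = rho * sqrt((n-2)/(1-rho^2)) = 1.3744 ~ t(10).
Step 5: Two-sided p-value from the t-distribution with 10 df = 0.199335.
Step 6: alpha = 0.05. fail to reject H0.

rho = 0.3986, p = 0.199335, fail to reject H0 at alpha = 0.05.


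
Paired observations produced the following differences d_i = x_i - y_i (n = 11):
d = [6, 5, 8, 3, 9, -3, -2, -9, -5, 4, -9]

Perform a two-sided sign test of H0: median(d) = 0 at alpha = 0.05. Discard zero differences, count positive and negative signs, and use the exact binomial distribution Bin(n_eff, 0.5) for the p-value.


Step 1: Discard zero differences. Original n = 11; n_eff = number of nonzero differences = 11.
Nonzero differences (with sign): +6, +5, +8, +3, +9, -3, -2, -9, -5, +4, -9
Step 2: Count signs: positive = 6, negative = 5.
Step 3: Under H0: P(positive) = 0.5, so the number of positives S ~ Bin(11, 0.5).
Step 4: Two-sided exact p-value = sum of Bin(11,0.5) probabilities at or below the observed probability = 1.000000.
Step 5: alpha = 0.05. fail to reject H0.

n_eff = 11, pos = 6, neg = 5, p = 1.000000, fail to reject H0.


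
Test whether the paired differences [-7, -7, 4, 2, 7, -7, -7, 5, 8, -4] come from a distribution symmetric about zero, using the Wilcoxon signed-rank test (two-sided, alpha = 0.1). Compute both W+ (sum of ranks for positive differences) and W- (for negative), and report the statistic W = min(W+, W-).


Step 1: Drop any zero differences (none here) and take |d_i|.
|d| = [7, 7, 4, 2, 7, 7, 7, 5, 8, 4]
Step 2: Midrank |d_i| (ties get averaged ranks).
ranks: |7|->7, |7|->7, |4|->2.5, |2|->1, |7|->7, |7|->7, |7|->7, |5|->4, |8|->10, |4|->2.5
Step 3: Attach original signs; sum ranks with positive sign and with negative sign.
W+ = 2.5 + 1 + 7 + 4 + 10 = 24.5
W- = 7 + 7 + 7 + 7 + 2.5 = 30.5
(Check: W+ + W- = 55 should equal n(n+1)/2 = 55.)
Step 4: Test statistic W = min(W+, W-) = 24.5.
Step 5: Ties in |d|, so use the tie-corrected normal approximation.
        E[W] = n(n+1)/4 = 10*11/4 = 27.5.
        Tie groups: |d|=4 (t=2), |d|=7 (t=5); sum(t^3 - t) = 126.
        Var[W] = n(n+1)(2n+1)/24 - sum(t^3-t)/48 = 2310/24 - 126/48 = 93.625.
        z = (W - E[W]) / sqrt(Var[W]) = (24.5 - 27.5) / 9.6760 = -0.3100.
        Two-sided p = 2*Phi(z) = 0.756526.
Step 6: alpha = 0.1. fail to reject H0.

W+ = 24.5, W- = 30.5, W = min = 24.5, p = 0.756526, fail to reject H0.


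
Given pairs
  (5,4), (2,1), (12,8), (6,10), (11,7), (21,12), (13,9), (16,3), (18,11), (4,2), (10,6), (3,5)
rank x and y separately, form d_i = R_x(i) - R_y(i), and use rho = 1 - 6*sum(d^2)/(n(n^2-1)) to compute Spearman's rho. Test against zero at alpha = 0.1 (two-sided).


Step 1: Rank x and y separately (midranks; no ties here).
rank(x): 5->4, 2->1, 12->8, 6->5, 11->7, 21->12, 13->9, 16->10, 18->11, 4->3, 10->6, 3->2
rank(y): 4->4, 1->1, 8->8, 10->10, 7->7, 12->12, 9->9, 3->3, 11->11, 2->2, 6->6, 5->5
Step 2: d_i = R_x(i) - R_y(i); compute d_i^2.
  (4-4)^2=0, (1-1)^2=0, (8-8)^2=0, (5-10)^2=25, (7-7)^2=0, (12-12)^2=0, (9-9)^2=0, (10-3)^2=49, (11-11)^2=0, (3-2)^2=1, (6-6)^2=0, (2-5)^2=9
sum(d^2) = 84.
Step 3: rho = 1 - 6*84 / (12*(12^2 - 1)) = 1 - 504/1716 = 0.706294.
Step 4: Under H0, t = rho * sqrt((n-2)/(1-rho^2)) = 3.1550 ~ t(10).
Step 5: Two-sided p-value from the t-distribution with 10 df = 0.010245.
Step 6: alpha = 0.1. reject H0.

rho = 0.7063, p = 0.010245, reject H0 at alpha = 0.1.


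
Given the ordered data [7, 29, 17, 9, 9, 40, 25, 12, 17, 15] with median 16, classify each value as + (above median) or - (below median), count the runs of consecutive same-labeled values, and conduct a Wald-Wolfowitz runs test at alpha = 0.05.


Step 1: Compute median = 16; label A = above, B = below.
Labels in order: BAABBAABAB  (n_A = 5, n_B = 5)
Step 2: Count runs R = 7.
Step 3: Under H0 (random ordering), E[R] = 2*n_A*n_B/(n_A+n_B) + 1 = 2*5*5/10 + 1 = 6.0000.
        Var[R] = 2*n_A*n_B*(2*n_A*n_B - n_A - n_B) / ((n_A+n_B)^2 * (n_A+n_B-1)) = 2000/900 = 2.2222.
        SD[R] = 1.4907.
Step 4: Continuity-corrected z = (R - 0.5 - E[R]) / SD[R] = (7 - 0.5 - 6.0000) / 1.4907 = 0.3354.
Step 5: Two-sided p-value via normal approximation = 2*(1 - Phi(|z|)) = 0.737316.
Step 6: alpha = 0.05. fail to reject H0.

R = 7, z = 0.3354, p = 0.737316, fail to reject H0.


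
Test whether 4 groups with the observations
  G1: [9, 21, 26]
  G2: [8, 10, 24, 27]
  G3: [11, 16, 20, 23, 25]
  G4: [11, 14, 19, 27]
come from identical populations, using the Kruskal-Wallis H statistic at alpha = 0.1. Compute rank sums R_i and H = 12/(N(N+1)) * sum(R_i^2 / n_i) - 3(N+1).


Step 1: Combine all N = 16 observations and assign midranks.
sorted (value, group, rank): (8,G2,1), (9,G1,2), (10,G2,3), (11,G3,4.5), (11,G4,4.5), (14,G4,6), (16,G3,7), (19,G4,8), (20,G3,9), (21,G1,10), (23,G3,11), (24,G2,12), (25,G3,13), (26,G1,14), (27,G2,15.5), (27,G4,15.5)
Step 2: Sum ranks within each group.
R_1 = 26 (n_1 = 3)
R_2 = 31.5 (n_2 = 4)
R_3 = 44.5 (n_3 = 5)
R_4 = 34 (n_4 = 4)
Step 3: H = 12/(N(N+1)) * sum(R_i^2/n_i) - 3(N+1)
     = 12/(16*17) * (26^2/3 + 31.5^2/4 + 44.5^2/5 + 34^2/4) - 3*17
     = 0.044118 * 1158.45 - 51
     = 0.107904.
Step 4: Ties present; correction factor C = 1 - 12/(16^3 - 16) = 0.997059. Corrected H = 0.107904 / 0.997059 = 0.108223.
Step 5: Under H0, H ~ chi^2(3); p-value = 0.990833.
Step 6: alpha = 0.1. fail to reject H0.

H = 0.1082, df = 3, p = 0.990833, fail to reject H0.


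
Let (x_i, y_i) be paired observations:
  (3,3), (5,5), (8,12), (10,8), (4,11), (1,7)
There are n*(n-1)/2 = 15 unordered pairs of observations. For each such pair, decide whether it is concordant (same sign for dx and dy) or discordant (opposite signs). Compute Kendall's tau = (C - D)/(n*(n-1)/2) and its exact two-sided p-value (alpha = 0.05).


Step 1: Enumerate the 15 unordered pairs (i,j) with i<j and classify each by sign(x_j-x_i) * sign(y_j-y_i).
  (1,2):dx=+2,dy=+2->C; (1,3):dx=+5,dy=+9->C; (1,4):dx=+7,dy=+5->C; (1,5):dx=+1,dy=+8->C
  (1,6):dx=-2,dy=+4->D; (2,3):dx=+3,dy=+7->C; (2,4):dx=+5,dy=+3->C; (2,5):dx=-1,dy=+6->D
  (2,6):dx=-4,dy=+2->D; (3,4):dx=+2,dy=-4->D; (3,5):dx=-4,dy=-1->C; (3,6):dx=-7,dy=-5->C
  (4,5):dx=-6,dy=+3->D; (4,6):dx=-9,dy=-1->C; (5,6):dx=-3,dy=-4->C
Step 2: C = 10, D = 5, total pairs = 15.
Step 3: tau = (C - D)/(n(n-1)/2) = (10 - 5)/15 = 0.333333.
Step 4: Exact two-sided p-value (enumerate n! = 720 permutations of y under H0): p = 0.469444.
Step 5: alpha = 0.05. fail to reject H0.

tau_b = 0.3333 (C=10, D=5), p = 0.469444, fail to reject H0.


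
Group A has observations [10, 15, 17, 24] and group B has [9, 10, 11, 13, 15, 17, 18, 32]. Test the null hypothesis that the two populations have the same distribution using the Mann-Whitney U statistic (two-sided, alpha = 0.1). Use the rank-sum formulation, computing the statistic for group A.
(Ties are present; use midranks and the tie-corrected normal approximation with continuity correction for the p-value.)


Step 1: Combine and sort all 12 observations; assign midranks.
sorted (value, group): (9,Y), (10,X), (10,Y), (11,Y), (13,Y), (15,X), (15,Y), (17,X), (17,Y), (18,Y), (24,X), (32,Y)
ranks: 9->1, 10->2.5, 10->2.5, 11->4, 13->5, 15->6.5, 15->6.5, 17->8.5, 17->8.5, 18->10, 24->11, 32->12
Step 2: Rank sum for X: R1 = 2.5 + 6.5 + 8.5 + 11 = 28.5.
Step 3: U_X = R1 - n1(n1+1)/2 = 28.5 - 4*5/2 = 28.5 - 10 = 18.5.
       U_Y = n1*n2 - U_X = 32 - 18.5 = 13.5.
Step 4: Ties are present, so use the tie-corrected normal approximation (with continuity correction) for the p-value.
Step 5: p-value = 0.732743; compare to alpha = 0.1. fail to reject H0.

U_X = 18.5, p = 0.732743, fail to reject H0 at alpha = 0.1.


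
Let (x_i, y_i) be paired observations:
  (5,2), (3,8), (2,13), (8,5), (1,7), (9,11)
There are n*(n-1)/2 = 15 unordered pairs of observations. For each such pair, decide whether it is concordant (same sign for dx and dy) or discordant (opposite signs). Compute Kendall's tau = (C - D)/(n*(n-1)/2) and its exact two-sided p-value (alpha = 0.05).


Step 1: Enumerate the 15 unordered pairs (i,j) with i<j and classify each by sign(x_j-x_i) * sign(y_j-y_i).
  (1,2):dx=-2,dy=+6->D; (1,3):dx=-3,dy=+11->D; (1,4):dx=+3,dy=+3->C; (1,5):dx=-4,dy=+5->D
  (1,6):dx=+4,dy=+9->C; (2,3):dx=-1,dy=+5->D; (2,4):dx=+5,dy=-3->D; (2,5):dx=-2,dy=-1->C
  (2,6):dx=+6,dy=+3->C; (3,4):dx=+6,dy=-8->D; (3,5):dx=-1,dy=-6->C; (3,6):dx=+7,dy=-2->D
  (4,5):dx=-7,dy=+2->D; (4,6):dx=+1,dy=+6->C; (5,6):dx=+8,dy=+4->C
Step 2: C = 7, D = 8, total pairs = 15.
Step 3: tau = (C - D)/(n(n-1)/2) = (7 - 8)/15 = -0.066667.
Step 4: Exact two-sided p-value (enumerate n! = 720 permutations of y under H0): p = 1.000000.
Step 5: alpha = 0.05. fail to reject H0.

tau_b = -0.0667 (C=7, D=8), p = 1.000000, fail to reject H0.


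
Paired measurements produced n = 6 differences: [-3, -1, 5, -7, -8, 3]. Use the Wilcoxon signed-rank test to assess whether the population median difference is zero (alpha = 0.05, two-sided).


Step 1: Drop any zero differences (none here) and take |d_i|.
|d| = [3, 1, 5, 7, 8, 3]
Step 2: Midrank |d_i| (ties get averaged ranks).
ranks: |3|->2.5, |1|->1, |5|->4, |7|->5, |8|->6, |3|->2.5
Step 3: Attach original signs; sum ranks with positive sign and with negative sign.
W+ = 4 + 2.5 = 6.5
W- = 2.5 + 1 + 5 + 6 = 14.5
(Check: W+ + W- = 21 should equal n(n+1)/2 = 21.)
Step 4: Test statistic W = min(W+, W-) = 6.5.
Step 5: Ties in |d|, so use the tie-corrected normal approximation.
        E[W] = n(n+1)/4 = 6*7/4 = 10.5.
        Tie groups: |d|=3 (t=2); sum(t^3 - t) = 6.
        Var[W] = n(n+1)(2n+1)/24 - sum(t^3-t)/48 = 546/24 - 6/48 = 22.625.
        z = (W - E[W]) / sqrt(Var[W]) = (6.5 - 10.5) / 4.7566 = -0.8409.
        Two-sided p = 2*Phi(z) = 0.400381.
Step 6: alpha = 0.05. fail to reject H0.

W+ = 6.5, W- = 14.5, W = min = 6.5, p = 0.400381, fail to reject H0.


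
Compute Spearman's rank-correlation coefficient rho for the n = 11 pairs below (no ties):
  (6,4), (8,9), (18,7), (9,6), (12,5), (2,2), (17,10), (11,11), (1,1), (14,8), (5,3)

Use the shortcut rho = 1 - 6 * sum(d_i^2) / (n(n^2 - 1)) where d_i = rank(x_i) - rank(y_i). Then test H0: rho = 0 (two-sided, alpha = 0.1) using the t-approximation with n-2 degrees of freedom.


Step 1: Rank x and y separately (midranks; no ties here).
rank(x): 6->4, 8->5, 18->11, 9->6, 12->8, 2->2, 17->10, 11->7, 1->1, 14->9, 5->3
rank(y): 4->4, 9->9, 7->7, 6->6, 5->5, 2->2, 10->10, 11->11, 1->1, 8->8, 3->3
Step 2: d_i = R_x(i) - R_y(i); compute d_i^2.
  (4-4)^2=0, (5-9)^2=16, (11-7)^2=16, (6-6)^2=0, (8-5)^2=9, (2-2)^2=0, (10-10)^2=0, (7-11)^2=16, (1-1)^2=0, (9-8)^2=1, (3-3)^2=0
sum(d^2) = 58.
Step 3: rho = 1 - 6*58 / (11*(11^2 - 1)) = 1 - 348/1320 = 0.736364.
Step 4: Under H0, t = rho * sqrt((n-2)/(1-rho^2)) = 3.2651 ~ t(9).
Step 5: Two-sided p-value from the t-distribution with 9 df = 0.009760.
Step 6: alpha = 0.1. reject H0.

rho = 0.7364, p = 0.009760, reject H0 at alpha = 0.1.


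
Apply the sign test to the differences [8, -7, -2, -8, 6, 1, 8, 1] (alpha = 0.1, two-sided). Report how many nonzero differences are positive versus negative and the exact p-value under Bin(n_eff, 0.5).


Step 1: Discard zero differences. Original n = 8; n_eff = number of nonzero differences = 8.
Nonzero differences (with sign): +8, -7, -2, -8, +6, +1, +8, +1
Step 2: Count signs: positive = 5, negative = 3.
Step 3: Under H0: P(positive) = 0.5, so the number of positives S ~ Bin(8, 0.5).
Step 4: Two-sided exact p-value = sum of Bin(8,0.5) probabilities at or below the observed probability = 0.726562.
Step 5: alpha = 0.1. fail to reject H0.

n_eff = 8, pos = 5, neg = 3, p = 0.726562, fail to reject H0.


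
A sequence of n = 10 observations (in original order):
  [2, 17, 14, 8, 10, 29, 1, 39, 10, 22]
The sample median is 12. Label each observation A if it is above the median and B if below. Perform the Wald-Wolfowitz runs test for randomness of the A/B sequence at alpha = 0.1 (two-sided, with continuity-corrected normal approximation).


Step 1: Compute median = 12; label A = above, B = below.
Labels in order: BAABBABABA  (n_A = 5, n_B = 5)
Step 2: Count runs R = 8.
Step 3: Under H0 (random ordering), E[R] = 2*n_A*n_B/(n_A+n_B) + 1 = 2*5*5/10 + 1 = 6.0000.
        Var[R] = 2*n_A*n_B*(2*n_A*n_B - n_A - n_B) / ((n_A+n_B)^2 * (n_A+n_B-1)) = 2000/900 = 2.2222.
        SD[R] = 1.4907.
Step 4: Continuity-corrected z = (R - 0.5 - E[R]) / SD[R] = (8 - 0.5 - 6.0000) / 1.4907 = 1.0062.
Step 5: Two-sided p-value via normal approximation = 2*(1 - Phi(|z|)) = 0.314305.
Step 6: alpha = 0.1. fail to reject H0.

R = 8, z = 1.0062, p = 0.314305, fail to reject H0.


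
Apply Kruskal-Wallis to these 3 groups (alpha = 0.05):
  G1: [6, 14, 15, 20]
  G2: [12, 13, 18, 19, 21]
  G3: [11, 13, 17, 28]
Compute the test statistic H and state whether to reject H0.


Step 1: Combine all N = 13 observations and assign midranks.
sorted (value, group, rank): (6,G1,1), (11,G3,2), (12,G2,3), (13,G2,4.5), (13,G3,4.5), (14,G1,6), (15,G1,7), (17,G3,8), (18,G2,9), (19,G2,10), (20,G1,11), (21,G2,12), (28,G3,13)
Step 2: Sum ranks within each group.
R_1 = 25 (n_1 = 4)
R_2 = 38.5 (n_2 = 5)
R_3 = 27.5 (n_3 = 4)
Step 3: H = 12/(N(N+1)) * sum(R_i^2/n_i) - 3(N+1)
     = 12/(13*14) * (25^2/4 + 38.5^2/5 + 27.5^2/4) - 3*14
     = 0.065934 * 641.763 - 42
     = 0.314011.
Step 4: Ties present; correction factor C = 1 - 6/(13^3 - 13) = 0.997253. Corrected H = 0.314011 / 0.997253 = 0.314876.
Step 5: Under H0, H ~ chi^2(2); p-value = 0.854330.
Step 6: alpha = 0.05. fail to reject H0.

H = 0.3149, df = 2, p = 0.854330, fail to reject H0.


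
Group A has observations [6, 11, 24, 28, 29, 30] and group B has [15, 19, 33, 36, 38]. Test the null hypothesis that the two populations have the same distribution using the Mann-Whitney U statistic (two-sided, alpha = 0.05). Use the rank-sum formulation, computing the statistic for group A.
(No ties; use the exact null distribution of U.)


Step 1: Combine and sort all 11 observations; assign midranks.
sorted (value, group): (6,X), (11,X), (15,Y), (19,Y), (24,X), (28,X), (29,X), (30,X), (33,Y), (36,Y), (38,Y)
ranks: 6->1, 11->2, 15->3, 19->4, 24->5, 28->6, 29->7, 30->8, 33->9, 36->10, 38->11
Step 2: Rank sum for X: R1 = 1 + 2 + 5 + 6 + 7 + 8 = 29.
Step 3: U_X = R1 - n1(n1+1)/2 = 29 - 6*7/2 = 29 - 21 = 8.
       U_Y = n1*n2 - U_X = 30 - 8 = 22.
Step 4: No ties, so the exact null distribution of U (based on enumerating the C(11,6) = 462 equally likely rank assignments) gives the two-sided p-value.
Step 5: p-value = 0.246753; compare to alpha = 0.05. fail to reject H0.

U_X = 8, p = 0.246753, fail to reject H0 at alpha = 0.05.


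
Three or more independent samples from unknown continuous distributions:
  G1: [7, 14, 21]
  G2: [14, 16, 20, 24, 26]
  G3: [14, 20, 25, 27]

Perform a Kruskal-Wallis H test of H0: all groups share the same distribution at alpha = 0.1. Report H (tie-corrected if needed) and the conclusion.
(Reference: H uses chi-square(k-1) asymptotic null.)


Step 1: Combine all N = 12 observations and assign midranks.
sorted (value, group, rank): (7,G1,1), (14,G1,3), (14,G2,3), (14,G3,3), (16,G2,5), (20,G2,6.5), (20,G3,6.5), (21,G1,8), (24,G2,9), (25,G3,10), (26,G2,11), (27,G3,12)
Step 2: Sum ranks within each group.
R_1 = 12 (n_1 = 3)
R_2 = 34.5 (n_2 = 5)
R_3 = 31.5 (n_3 = 4)
Step 3: H = 12/(N(N+1)) * sum(R_i^2/n_i) - 3(N+1)
     = 12/(12*13) * (12^2/3 + 34.5^2/5 + 31.5^2/4) - 3*13
     = 0.076923 * 534.112 - 39
     = 2.085577.
Step 4: Ties present; correction factor C = 1 - 30/(12^3 - 12) = 0.982517. Corrected H = 2.085577 / 0.982517 = 2.122687.
Step 5: Under H0, H ~ chi^2(2); p-value = 0.345991.
Step 6: alpha = 0.1. fail to reject H0.

H = 2.1227, df = 2, p = 0.345991, fail to reject H0.


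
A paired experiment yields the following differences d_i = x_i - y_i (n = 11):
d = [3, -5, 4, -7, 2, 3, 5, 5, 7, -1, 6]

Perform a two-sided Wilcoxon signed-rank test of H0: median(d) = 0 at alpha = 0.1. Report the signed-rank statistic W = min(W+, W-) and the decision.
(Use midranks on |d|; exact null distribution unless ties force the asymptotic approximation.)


Step 1: Drop any zero differences (none here) and take |d_i|.
|d| = [3, 5, 4, 7, 2, 3, 5, 5, 7, 1, 6]
Step 2: Midrank |d_i| (ties get averaged ranks).
ranks: |3|->3.5, |5|->7, |4|->5, |7|->10.5, |2|->2, |3|->3.5, |5|->7, |5|->7, |7|->10.5, |1|->1, |6|->9
Step 3: Attach original signs; sum ranks with positive sign and with negative sign.
W+ = 3.5 + 5 + 2 + 3.5 + 7 + 7 + 10.5 + 9 = 47.5
W- = 7 + 10.5 + 1 = 18.5
(Check: W+ + W- = 66 should equal n(n+1)/2 = 66.)
Step 4: Test statistic W = min(W+, W-) = 18.5.
Step 5: Ties in |d|, so use the tie-corrected normal approximation.
        E[W] = n(n+1)/4 = 11*12/4 = 33.
        Tie groups: |d|=3 (t=2), |d|=5 (t=3), |d|=7 (t=2); sum(t^3 - t) = 36.
        Var[W] = n(n+1)(2n+1)/24 - sum(t^3-t)/48 = 3036/24 - 36/48 = 125.75.
        z = (W - E[W]) / sqrt(Var[W]) = (18.5 - 33) / 11.2138 = -1.2930.
        Two-sided p = 2*Phi(z) = 0.195995.
Step 6: alpha = 0.1. fail to reject H0.

W+ = 47.5, W- = 18.5, W = min = 18.5, p = 0.195995, fail to reject H0.


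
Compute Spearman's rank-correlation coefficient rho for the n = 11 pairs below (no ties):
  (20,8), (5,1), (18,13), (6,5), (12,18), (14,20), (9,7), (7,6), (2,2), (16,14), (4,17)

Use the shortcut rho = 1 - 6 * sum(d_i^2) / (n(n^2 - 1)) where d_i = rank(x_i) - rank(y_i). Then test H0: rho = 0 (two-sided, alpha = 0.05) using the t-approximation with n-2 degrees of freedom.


Step 1: Rank x and y separately (midranks; no ties here).
rank(x): 20->11, 5->3, 18->10, 6->4, 12->7, 14->8, 9->6, 7->5, 2->1, 16->9, 4->2
rank(y): 8->6, 1->1, 13->7, 5->3, 18->10, 20->11, 7->5, 6->4, 2->2, 14->8, 17->9
Step 2: d_i = R_x(i) - R_y(i); compute d_i^2.
  (11-6)^2=25, (3-1)^2=4, (10-7)^2=9, (4-3)^2=1, (7-10)^2=9, (8-11)^2=9, (6-5)^2=1, (5-4)^2=1, (1-2)^2=1, (9-8)^2=1, (2-9)^2=49
sum(d^2) = 110.
Step 3: rho = 1 - 6*110 / (11*(11^2 - 1)) = 1 - 660/1320 = 0.500000.
Step 4: Under H0, t = rho * sqrt((n-2)/(1-rho^2)) = 1.7321 ~ t(9).
Step 5: Two-sided p-value from the t-distribution with 9 df = 0.117307.
Step 6: alpha = 0.05. fail to reject H0.

rho = 0.5000, p = 0.117307, fail to reject H0 at alpha = 0.05.


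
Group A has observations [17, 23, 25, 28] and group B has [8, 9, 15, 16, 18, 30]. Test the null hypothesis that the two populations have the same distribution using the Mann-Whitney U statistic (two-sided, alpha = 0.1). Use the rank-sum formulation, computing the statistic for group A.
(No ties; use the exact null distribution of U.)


Step 1: Combine and sort all 10 observations; assign midranks.
sorted (value, group): (8,Y), (9,Y), (15,Y), (16,Y), (17,X), (18,Y), (23,X), (25,X), (28,X), (30,Y)
ranks: 8->1, 9->2, 15->3, 16->4, 17->5, 18->6, 23->7, 25->8, 28->9, 30->10
Step 2: Rank sum for X: R1 = 5 + 7 + 8 + 9 = 29.
Step 3: U_X = R1 - n1(n1+1)/2 = 29 - 4*5/2 = 29 - 10 = 19.
       U_Y = n1*n2 - U_X = 24 - 19 = 5.
Step 4: No ties, so the exact null distribution of U (based on enumerating the C(10,4) = 210 equally likely rank assignments) gives the two-sided p-value.
Step 5: p-value = 0.171429; compare to alpha = 0.1. fail to reject H0.

U_X = 19, p = 0.171429, fail to reject H0 at alpha = 0.1.


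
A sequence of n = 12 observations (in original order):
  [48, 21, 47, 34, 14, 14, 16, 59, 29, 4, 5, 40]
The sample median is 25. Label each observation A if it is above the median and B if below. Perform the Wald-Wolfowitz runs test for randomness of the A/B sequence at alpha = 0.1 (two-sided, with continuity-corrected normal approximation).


Step 1: Compute median = 25; label A = above, B = below.
Labels in order: ABAABBBAABBA  (n_A = 6, n_B = 6)
Step 2: Count runs R = 7.
Step 3: Under H0 (random ordering), E[R] = 2*n_A*n_B/(n_A+n_B) + 1 = 2*6*6/12 + 1 = 7.0000.
        Var[R] = 2*n_A*n_B*(2*n_A*n_B - n_A - n_B) / ((n_A+n_B)^2 * (n_A+n_B-1)) = 4320/1584 = 2.7273.
        SD[R] = 1.6514.
Step 4: R = E[R], so z = 0 with no continuity correction.
Step 5: Two-sided p-value via normal approximation = 2*(1 - Phi(|z|)) = 1.000000.
Step 6: alpha = 0.1. fail to reject H0.

R = 7, z = 0.0000, p = 1.000000, fail to reject H0.


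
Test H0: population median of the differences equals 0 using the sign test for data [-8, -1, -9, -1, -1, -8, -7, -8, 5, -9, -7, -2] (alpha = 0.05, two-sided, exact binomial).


Step 1: Discard zero differences. Original n = 12; n_eff = number of nonzero differences = 12.
Nonzero differences (with sign): -8, -1, -9, -1, -1, -8, -7, -8, +5, -9, -7, -2
Step 2: Count signs: positive = 1, negative = 11.
Step 3: Under H0: P(positive) = 0.5, so the number of positives S ~ Bin(12, 0.5).
Step 4: Two-sided exact p-value = sum of Bin(12,0.5) probabilities at or below the observed probability = 0.006348.
Step 5: alpha = 0.05. reject H0.

n_eff = 12, pos = 1, neg = 11, p = 0.006348, reject H0.


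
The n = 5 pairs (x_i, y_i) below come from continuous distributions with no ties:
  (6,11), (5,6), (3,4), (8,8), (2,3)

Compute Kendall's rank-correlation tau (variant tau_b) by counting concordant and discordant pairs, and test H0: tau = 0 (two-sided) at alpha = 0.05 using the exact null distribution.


Step 1: Enumerate the 10 unordered pairs (i,j) with i<j and classify each by sign(x_j-x_i) * sign(y_j-y_i).
  (1,2):dx=-1,dy=-5->C; (1,3):dx=-3,dy=-7->C; (1,4):dx=+2,dy=-3->D; (1,5):dx=-4,dy=-8->C
  (2,3):dx=-2,dy=-2->C; (2,4):dx=+3,dy=+2->C; (2,5):dx=-3,dy=-3->C; (3,4):dx=+5,dy=+4->C
  (3,5):dx=-1,dy=-1->C; (4,5):dx=-6,dy=-5->C
Step 2: C = 9, D = 1, total pairs = 10.
Step 3: tau = (C - D)/(n(n-1)/2) = (9 - 1)/10 = 0.800000.
Step 4: Exact two-sided p-value (enumerate n! = 120 permutations of y under H0): p = 0.083333.
Step 5: alpha = 0.05. fail to reject H0.

tau_b = 0.8000 (C=9, D=1), p = 0.083333, fail to reject H0.


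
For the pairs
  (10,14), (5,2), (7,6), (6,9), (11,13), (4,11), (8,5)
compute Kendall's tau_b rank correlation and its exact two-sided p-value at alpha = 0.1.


Step 1: Enumerate the 21 unordered pairs (i,j) with i<j and classify each by sign(x_j-x_i) * sign(y_j-y_i).
  (1,2):dx=-5,dy=-12->C; (1,3):dx=-3,dy=-8->C; (1,4):dx=-4,dy=-5->C; (1,5):dx=+1,dy=-1->D
  (1,6):dx=-6,dy=-3->C; (1,7):dx=-2,dy=-9->C; (2,3):dx=+2,dy=+4->C; (2,4):dx=+1,dy=+7->C
  (2,5):dx=+6,dy=+11->C; (2,6):dx=-1,dy=+9->D; (2,7):dx=+3,dy=+3->C; (3,4):dx=-1,dy=+3->D
  (3,5):dx=+4,dy=+7->C; (3,6):dx=-3,dy=+5->D; (3,7):dx=+1,dy=-1->D; (4,5):dx=+5,dy=+4->C
  (4,6):dx=-2,dy=+2->D; (4,7):dx=+2,dy=-4->D; (5,6):dx=-7,dy=-2->C; (5,7):dx=-3,dy=-8->C
  (6,7):dx=+4,dy=-6->D
Step 2: C = 13, D = 8, total pairs = 21.
Step 3: tau = (C - D)/(n(n-1)/2) = (13 - 8)/21 = 0.238095.
Step 4: Exact two-sided p-value (enumerate n! = 5040 permutations of y under H0): p = 0.561905.
Step 5: alpha = 0.1. fail to reject H0.

tau_b = 0.2381 (C=13, D=8), p = 0.561905, fail to reject H0.


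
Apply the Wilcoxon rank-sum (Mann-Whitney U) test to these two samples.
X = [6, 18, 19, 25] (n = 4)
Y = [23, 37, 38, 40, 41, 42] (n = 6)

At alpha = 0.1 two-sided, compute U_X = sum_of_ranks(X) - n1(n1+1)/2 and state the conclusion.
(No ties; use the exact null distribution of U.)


Step 1: Combine and sort all 10 observations; assign midranks.
sorted (value, group): (6,X), (18,X), (19,X), (23,Y), (25,X), (37,Y), (38,Y), (40,Y), (41,Y), (42,Y)
ranks: 6->1, 18->2, 19->3, 23->4, 25->5, 37->6, 38->7, 40->8, 41->9, 42->10
Step 2: Rank sum for X: R1 = 1 + 2 + 3 + 5 = 11.
Step 3: U_X = R1 - n1(n1+1)/2 = 11 - 4*5/2 = 11 - 10 = 1.
       U_Y = n1*n2 - U_X = 24 - 1 = 23.
Step 4: No ties, so the exact null distribution of U (based on enumerating the C(10,4) = 210 equally likely rank assignments) gives the two-sided p-value.
Step 5: p-value = 0.019048; compare to alpha = 0.1. reject H0.

U_X = 1, p = 0.019048, reject H0 at alpha = 0.1.


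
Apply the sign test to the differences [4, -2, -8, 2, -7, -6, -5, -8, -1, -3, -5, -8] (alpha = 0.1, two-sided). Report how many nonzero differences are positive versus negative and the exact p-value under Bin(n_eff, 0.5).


Step 1: Discard zero differences. Original n = 12; n_eff = number of nonzero differences = 12.
Nonzero differences (with sign): +4, -2, -8, +2, -7, -6, -5, -8, -1, -3, -5, -8
Step 2: Count signs: positive = 2, negative = 10.
Step 3: Under H0: P(positive) = 0.5, so the number of positives S ~ Bin(12, 0.5).
Step 4: Two-sided exact p-value = sum of Bin(12,0.5) probabilities at or below the observed probability = 0.038574.
Step 5: alpha = 0.1. reject H0.

n_eff = 12, pos = 2, neg = 10, p = 0.038574, reject H0.


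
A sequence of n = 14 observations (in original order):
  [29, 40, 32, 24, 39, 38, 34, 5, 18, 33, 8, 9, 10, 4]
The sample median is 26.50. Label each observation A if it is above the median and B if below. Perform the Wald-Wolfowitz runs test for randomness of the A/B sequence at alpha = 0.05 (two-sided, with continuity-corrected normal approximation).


Step 1: Compute median = 26.50; label A = above, B = below.
Labels in order: AAABAAABBABBBB  (n_A = 7, n_B = 7)
Step 2: Count runs R = 6.
Step 3: Under H0 (random ordering), E[R] = 2*n_A*n_B/(n_A+n_B) + 1 = 2*7*7/14 + 1 = 8.0000.
        Var[R] = 2*n_A*n_B*(2*n_A*n_B - n_A - n_B) / ((n_A+n_B)^2 * (n_A+n_B-1)) = 8232/2548 = 3.2308.
        SD[R] = 1.7974.
Step 4: Continuity-corrected z = (R + 0.5 - E[R]) / SD[R] = (6 + 0.5 - 8.0000) / 1.7974 = -0.8345.
Step 5: Two-sided p-value via normal approximation = 2*(1 - Phi(|z|)) = 0.403986.
Step 6: alpha = 0.05. fail to reject H0.

R = 6, z = -0.8345, p = 0.403986, fail to reject H0.


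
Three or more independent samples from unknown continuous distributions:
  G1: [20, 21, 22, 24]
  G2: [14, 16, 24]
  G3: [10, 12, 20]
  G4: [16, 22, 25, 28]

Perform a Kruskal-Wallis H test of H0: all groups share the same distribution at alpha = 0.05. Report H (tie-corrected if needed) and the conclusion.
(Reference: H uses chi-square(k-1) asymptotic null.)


Step 1: Combine all N = 14 observations and assign midranks.
sorted (value, group, rank): (10,G3,1), (12,G3,2), (14,G2,3), (16,G2,4.5), (16,G4,4.5), (20,G1,6.5), (20,G3,6.5), (21,G1,8), (22,G1,9.5), (22,G4,9.5), (24,G1,11.5), (24,G2,11.5), (25,G4,13), (28,G4,14)
Step 2: Sum ranks within each group.
R_1 = 35.5 (n_1 = 4)
R_2 = 19 (n_2 = 3)
R_3 = 9.5 (n_3 = 3)
R_4 = 41 (n_4 = 4)
Step 3: H = 12/(N(N+1)) * sum(R_i^2/n_i) - 3(N+1)
     = 12/(14*15) * (35.5^2/4 + 19^2/3 + 9.5^2/3 + 41^2/4) - 3*15
     = 0.057143 * 885.729 - 45
     = 5.613095.
Step 4: Ties present; correction factor C = 1 - 24/(14^3 - 14) = 0.991209. Corrected H = 5.613095 / 0.991209 = 5.662879.
Step 5: Under H0, H ~ chi^2(3); p-value = 0.129215.
Step 6: alpha = 0.05. fail to reject H0.

H = 5.6629, df = 3, p = 0.129215, fail to reject H0.


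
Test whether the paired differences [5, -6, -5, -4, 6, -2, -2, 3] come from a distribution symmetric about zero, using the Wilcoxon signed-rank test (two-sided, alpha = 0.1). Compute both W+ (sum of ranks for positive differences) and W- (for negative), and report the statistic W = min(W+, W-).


Step 1: Drop any zero differences (none here) and take |d_i|.
|d| = [5, 6, 5, 4, 6, 2, 2, 3]
Step 2: Midrank |d_i| (ties get averaged ranks).
ranks: |5|->5.5, |6|->7.5, |5|->5.5, |4|->4, |6|->7.5, |2|->1.5, |2|->1.5, |3|->3
Step 3: Attach original signs; sum ranks with positive sign and with negative sign.
W+ = 5.5 + 7.5 + 3 = 16
W- = 7.5 + 5.5 + 4 + 1.5 + 1.5 = 20
(Check: W+ + W- = 36 should equal n(n+1)/2 = 36.)
Step 4: Test statistic W = min(W+, W-) = 16.
Step 5: Ties in |d|, so use the tie-corrected normal approximation.
        E[W] = n(n+1)/4 = 8*9/4 = 18.
        Tie groups: |d|=2 (t=2), |d|=5 (t=2), |d|=6 (t=2); sum(t^3 - t) = 18.
        Var[W] = n(n+1)(2n+1)/24 - sum(t^3-t)/48 = 1224/24 - 18/48 = 50.625.
        z = (W - E[W]) / sqrt(Var[W]) = (16 - 18) / 7.1151 = -0.2811.
        Two-sided p = 2*Phi(z) = 0.778640.
Step 6: alpha = 0.1. fail to reject H0.

W+ = 16, W- = 20, W = min = 16, p = 0.778640, fail to reject H0.


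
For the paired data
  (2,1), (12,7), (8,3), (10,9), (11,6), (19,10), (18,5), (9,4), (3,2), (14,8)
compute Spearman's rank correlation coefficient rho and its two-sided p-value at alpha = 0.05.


Step 1: Rank x and y separately (midranks; no ties here).
rank(x): 2->1, 12->7, 8->3, 10->5, 11->6, 19->10, 18->9, 9->4, 3->2, 14->8
rank(y): 1->1, 7->7, 3->3, 9->9, 6->6, 10->10, 5->5, 4->4, 2->2, 8->8
Step 2: d_i = R_x(i) - R_y(i); compute d_i^2.
  (1-1)^2=0, (7-7)^2=0, (3-3)^2=0, (5-9)^2=16, (6-6)^2=0, (10-10)^2=0, (9-5)^2=16, (4-4)^2=0, (2-2)^2=0, (8-8)^2=0
sum(d^2) = 32.
Step 3: rho = 1 - 6*32 / (10*(10^2 - 1)) = 1 - 192/990 = 0.806061.
Step 4: Under H0, t = rho * sqrt((n-2)/(1-rho^2)) = 3.8522 ~ t(8).
Step 5: Two-sided p-value from the t-distribution with 8 df = 0.004862.
Step 6: alpha = 0.05. reject H0.

rho = 0.8061, p = 0.004862, reject H0 at alpha = 0.05.


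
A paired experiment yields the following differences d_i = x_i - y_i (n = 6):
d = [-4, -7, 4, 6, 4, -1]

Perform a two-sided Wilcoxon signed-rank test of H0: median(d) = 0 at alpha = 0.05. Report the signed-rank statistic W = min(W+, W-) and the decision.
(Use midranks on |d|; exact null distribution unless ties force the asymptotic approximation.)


Step 1: Drop any zero differences (none here) and take |d_i|.
|d| = [4, 7, 4, 6, 4, 1]
Step 2: Midrank |d_i| (ties get averaged ranks).
ranks: |4|->3, |7|->6, |4|->3, |6|->5, |4|->3, |1|->1
Step 3: Attach original signs; sum ranks with positive sign and with negative sign.
W+ = 3 + 5 + 3 = 11
W- = 3 + 6 + 1 = 10
(Check: W+ + W- = 21 should equal n(n+1)/2 = 21.)
Step 4: Test statistic W = min(W+, W-) = 10.
Step 5: Ties in |d|, so use the tie-corrected normal approximation.
        E[W] = n(n+1)/4 = 6*7/4 = 10.5.
        Tie groups: |d|=4 (t=3); sum(t^3 - t) = 24.
        Var[W] = n(n+1)(2n+1)/24 - sum(t^3-t)/48 = 546/24 - 24/48 = 22.25.
        z = (W - E[W]) / sqrt(Var[W]) = (10 - 10.5) / 4.7170 = -0.1060.
        Two-sided p = 2*Phi(z) = 0.915583.
Step 6: alpha = 0.05. fail to reject H0.

W+ = 11, W- = 10, W = min = 10, p = 0.915583, fail to reject H0.
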